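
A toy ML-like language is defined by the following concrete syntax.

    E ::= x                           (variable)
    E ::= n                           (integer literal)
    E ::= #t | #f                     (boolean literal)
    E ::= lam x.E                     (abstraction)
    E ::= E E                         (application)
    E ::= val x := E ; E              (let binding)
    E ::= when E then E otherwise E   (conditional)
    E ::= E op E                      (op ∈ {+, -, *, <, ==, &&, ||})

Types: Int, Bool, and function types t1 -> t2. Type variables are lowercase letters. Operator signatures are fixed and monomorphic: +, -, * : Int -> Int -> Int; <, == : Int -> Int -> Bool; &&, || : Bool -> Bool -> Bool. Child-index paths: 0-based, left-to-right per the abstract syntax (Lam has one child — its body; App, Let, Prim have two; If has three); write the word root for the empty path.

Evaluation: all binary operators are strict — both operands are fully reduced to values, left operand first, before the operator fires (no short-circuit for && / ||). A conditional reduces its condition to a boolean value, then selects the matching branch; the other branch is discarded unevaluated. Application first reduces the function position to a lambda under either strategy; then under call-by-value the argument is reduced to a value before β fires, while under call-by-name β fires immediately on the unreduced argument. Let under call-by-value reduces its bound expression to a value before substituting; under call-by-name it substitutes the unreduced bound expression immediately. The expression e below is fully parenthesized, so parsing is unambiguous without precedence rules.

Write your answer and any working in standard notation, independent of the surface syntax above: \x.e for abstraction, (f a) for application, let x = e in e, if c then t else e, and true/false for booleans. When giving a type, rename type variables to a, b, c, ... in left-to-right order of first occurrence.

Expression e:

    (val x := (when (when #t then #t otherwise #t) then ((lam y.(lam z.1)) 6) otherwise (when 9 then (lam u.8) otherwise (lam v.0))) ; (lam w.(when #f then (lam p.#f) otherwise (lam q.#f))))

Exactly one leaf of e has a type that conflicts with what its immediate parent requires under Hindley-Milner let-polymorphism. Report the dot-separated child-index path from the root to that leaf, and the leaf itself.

Answer: 0.2.0 : 9

Trace:
  unify Bool ~ Bool
  unify Bool ~ Bool
  unify Bool ~ Bool
\z._ : b -> Int
\y._ : a -> b -> Int
  unify a -> b -> Int ~ Int -> c
  unify a ~ Int
  unify b -> Int ~ c
_ _ : b -> Int
  unify Int ~ Bool
  FAIL: mismatch Int ~ Bool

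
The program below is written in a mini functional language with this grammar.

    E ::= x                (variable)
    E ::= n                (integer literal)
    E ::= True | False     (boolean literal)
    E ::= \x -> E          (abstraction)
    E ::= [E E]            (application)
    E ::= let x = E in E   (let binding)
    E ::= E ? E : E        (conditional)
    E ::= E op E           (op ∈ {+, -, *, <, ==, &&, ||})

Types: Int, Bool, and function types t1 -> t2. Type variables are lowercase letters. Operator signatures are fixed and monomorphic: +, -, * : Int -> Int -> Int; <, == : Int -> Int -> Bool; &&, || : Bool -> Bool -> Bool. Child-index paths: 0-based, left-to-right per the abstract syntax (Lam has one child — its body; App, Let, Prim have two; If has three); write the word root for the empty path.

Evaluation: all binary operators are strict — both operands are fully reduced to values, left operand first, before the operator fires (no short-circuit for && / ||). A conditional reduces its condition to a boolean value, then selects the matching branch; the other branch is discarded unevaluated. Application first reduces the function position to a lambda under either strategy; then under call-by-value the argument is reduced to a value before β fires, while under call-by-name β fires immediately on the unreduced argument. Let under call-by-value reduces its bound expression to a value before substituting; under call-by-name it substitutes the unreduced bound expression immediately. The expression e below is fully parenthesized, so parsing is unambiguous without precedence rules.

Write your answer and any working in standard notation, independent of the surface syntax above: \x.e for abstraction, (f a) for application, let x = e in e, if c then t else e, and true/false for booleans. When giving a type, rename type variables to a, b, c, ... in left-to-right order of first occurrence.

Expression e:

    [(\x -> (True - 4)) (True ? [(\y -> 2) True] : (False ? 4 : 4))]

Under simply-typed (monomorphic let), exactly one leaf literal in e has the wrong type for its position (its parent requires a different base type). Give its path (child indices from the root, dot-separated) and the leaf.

Trace:
  unify Bool ~ Int
  FAIL: mismatch Bool ~ Int

Answer: 0.0.0 : true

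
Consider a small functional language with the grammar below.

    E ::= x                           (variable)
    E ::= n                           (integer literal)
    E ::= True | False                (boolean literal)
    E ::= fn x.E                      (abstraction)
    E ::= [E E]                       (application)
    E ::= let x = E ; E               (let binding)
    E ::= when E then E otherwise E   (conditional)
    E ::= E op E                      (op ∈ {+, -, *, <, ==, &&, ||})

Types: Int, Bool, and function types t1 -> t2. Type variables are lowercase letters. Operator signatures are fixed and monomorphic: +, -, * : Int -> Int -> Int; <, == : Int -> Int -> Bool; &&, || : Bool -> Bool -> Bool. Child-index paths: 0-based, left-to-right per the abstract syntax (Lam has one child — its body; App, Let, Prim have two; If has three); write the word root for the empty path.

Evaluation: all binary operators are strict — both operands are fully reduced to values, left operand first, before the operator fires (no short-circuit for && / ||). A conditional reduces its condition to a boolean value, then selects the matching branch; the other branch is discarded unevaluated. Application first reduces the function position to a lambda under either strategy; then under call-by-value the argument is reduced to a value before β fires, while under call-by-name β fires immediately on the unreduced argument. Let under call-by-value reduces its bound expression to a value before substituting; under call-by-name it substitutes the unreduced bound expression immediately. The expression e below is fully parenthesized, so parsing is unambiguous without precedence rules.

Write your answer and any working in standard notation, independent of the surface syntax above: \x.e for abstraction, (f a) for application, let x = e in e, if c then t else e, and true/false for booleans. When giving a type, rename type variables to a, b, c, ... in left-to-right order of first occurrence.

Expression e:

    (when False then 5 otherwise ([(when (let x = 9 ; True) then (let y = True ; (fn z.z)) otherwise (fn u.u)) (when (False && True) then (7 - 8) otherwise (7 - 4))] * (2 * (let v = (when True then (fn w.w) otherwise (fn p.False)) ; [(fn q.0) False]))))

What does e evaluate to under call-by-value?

Answer: 0

Derivation:
step 0: (if false then 5 else (((if (let x = 9 in true) then (let y = true in (\z.z)) else (\u.u)) (if (false && true) then (7 - 8) else (7 - 4))) * (2 * (let v = (if true then (\w.w) else (\p.false)) in ((\q.0) false)))))
step 1: [if@root] (((if (let x = 9 in true) then (let y = true in (\z.z)) else (\u.u)) (if (false && true) then (7 - 8) else (7 - 4))) * (2 * (let v = (if true then (\w.w) else (\p.false)) in ((\q.0) false))))
step 2: [let@0.0.0] (((if true then (let y = true in (\z.z)) else (\u.u)) (if (false && true) then (7 - 8) else (7 - 4))) * (2 * (let v = (if true then (\w.w) else (\p.false)) in ((\q.0) false))))
step 3: [if@0.0] (((let y = true in (\z.z)) (if (false && true) then (7 - 8) else (7 - 4))) * (2 * (let v = (if true then (\w.w) else (\p.false)) in ((\q.0) false))))
step 4: [let@0.0] (((\z.z) (if (false && true) then (7 - 8) else (7 - 4))) * (2 * (let v = (if true then (\w.w) else (\p.false)) in ((\q.0) false))))
step 5: [delta@0.1.0] (((\z.z) (if false then (7 - 8) else (7 - 4))) * (2 * (let v = (if true then (\w.w) else (\p.false)) in ((\q.0) false))))
step 6: [if@0.1] (((\z.z) (7 - 4)) * (2 * (let v = (if true then (\w.w) else (\p.false)) in ((\q.0) false))))
step 7: [delta@0.1] (((\z.z) 3) * (2 * (let v = (if true then (\w.w) else (\p.false)) in ((\q.0) false))))
step 8: [beta@0] (3 * (2 * (let v = (if true then (\w.w) else (\p.false)) in ((\q.0) false))))
step 9: [if@1.1.0] (3 * (2 * (let v = (\w.w) in ((\q.0) false))))
step 10: [let@1.1] (3 * (2 * ((\q.0) false)))
step 11: [beta@1.1] (3 * (2 * 0))
step 12: [delta@1] (3 * 0)
step 13: [delta@root] 0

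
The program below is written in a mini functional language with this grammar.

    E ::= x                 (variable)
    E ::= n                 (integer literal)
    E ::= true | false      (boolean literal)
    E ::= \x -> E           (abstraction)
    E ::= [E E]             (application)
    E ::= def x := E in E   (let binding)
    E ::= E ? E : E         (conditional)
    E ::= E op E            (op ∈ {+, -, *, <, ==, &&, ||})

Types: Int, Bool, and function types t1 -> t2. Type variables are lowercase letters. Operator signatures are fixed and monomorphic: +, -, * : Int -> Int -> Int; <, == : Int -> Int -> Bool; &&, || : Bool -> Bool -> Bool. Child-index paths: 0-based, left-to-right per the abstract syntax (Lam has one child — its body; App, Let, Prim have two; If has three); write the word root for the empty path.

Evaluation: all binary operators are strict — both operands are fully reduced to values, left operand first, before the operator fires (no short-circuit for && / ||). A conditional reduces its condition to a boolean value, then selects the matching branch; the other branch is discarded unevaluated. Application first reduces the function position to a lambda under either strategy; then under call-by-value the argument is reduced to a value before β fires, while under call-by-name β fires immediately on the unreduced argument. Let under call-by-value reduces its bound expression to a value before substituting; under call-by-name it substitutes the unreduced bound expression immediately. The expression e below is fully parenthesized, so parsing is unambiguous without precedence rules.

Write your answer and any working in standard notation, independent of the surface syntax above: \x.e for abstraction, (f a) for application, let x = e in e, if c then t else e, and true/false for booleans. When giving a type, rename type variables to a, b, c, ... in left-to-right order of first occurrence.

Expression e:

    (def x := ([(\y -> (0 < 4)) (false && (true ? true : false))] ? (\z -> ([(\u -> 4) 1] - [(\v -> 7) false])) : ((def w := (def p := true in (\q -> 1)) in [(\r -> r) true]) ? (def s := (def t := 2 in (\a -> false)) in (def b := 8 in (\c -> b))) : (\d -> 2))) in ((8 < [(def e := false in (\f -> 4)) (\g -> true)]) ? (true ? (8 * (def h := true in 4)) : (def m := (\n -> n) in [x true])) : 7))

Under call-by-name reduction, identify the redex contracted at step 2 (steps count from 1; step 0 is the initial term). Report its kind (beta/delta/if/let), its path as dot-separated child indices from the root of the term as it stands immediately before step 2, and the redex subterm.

Trace:
step 0: (let x = (if ((\y.(0 < 4)) (false && (if true then true else false))) then (\z.(((\u.4) 1) - ((\v.7) false))) else (if (let w = (let p = true in (\q.1)) in ((\r.r) true)) then (let s = (let t = 2 in (\a.false)) in (let b = 8 in (\c.b))) else (\d.2))) in (if (8 < ((let e = false in (\f.4)) (\g.true))) then (if true then (8 * (let h = true in 4)) else (let m = (\n.n) in (x true))) else 7))
step 1: [let@root] (if (8 < ((let e = false in (\f.4)) (\g.true))) then (if true then (8 * (let h = true in 4)) else (let m = (\n.n) in ((if ((\y.(0 < 4)) (false && (if true then true else false))) then (\z.(((\u.4) 1) - ((\v.7) false))) else (if (let w = (let p = true in (\q.1)) in ((\r.r) true)) then (let s = (let t = 2 in (\a.false)) in (let b = 8 in (\c.b))) else (\d.2))) true))) else 7)
step 2: [let@0.1.0] (if (8 < ((\f.4) (\g.true))) then (if true then (8 * (let h = true in 4)) else (let m = (\n.n) in ((if ((\y.(0 < 4)) (false && (if true then true else false))) then (\z.(((\u.4) 1) - ((\v.7) false))) else (if (let w = (let p = true in (\q.1)) in ((\r.r) true)) then (let s = (let t = 2 in (\a.false)) in (let b = 8 in (\c.b))) else (\d.2))) true))) else 7)

Answer: let at 0.1.0 : (let e = false in (\f.4))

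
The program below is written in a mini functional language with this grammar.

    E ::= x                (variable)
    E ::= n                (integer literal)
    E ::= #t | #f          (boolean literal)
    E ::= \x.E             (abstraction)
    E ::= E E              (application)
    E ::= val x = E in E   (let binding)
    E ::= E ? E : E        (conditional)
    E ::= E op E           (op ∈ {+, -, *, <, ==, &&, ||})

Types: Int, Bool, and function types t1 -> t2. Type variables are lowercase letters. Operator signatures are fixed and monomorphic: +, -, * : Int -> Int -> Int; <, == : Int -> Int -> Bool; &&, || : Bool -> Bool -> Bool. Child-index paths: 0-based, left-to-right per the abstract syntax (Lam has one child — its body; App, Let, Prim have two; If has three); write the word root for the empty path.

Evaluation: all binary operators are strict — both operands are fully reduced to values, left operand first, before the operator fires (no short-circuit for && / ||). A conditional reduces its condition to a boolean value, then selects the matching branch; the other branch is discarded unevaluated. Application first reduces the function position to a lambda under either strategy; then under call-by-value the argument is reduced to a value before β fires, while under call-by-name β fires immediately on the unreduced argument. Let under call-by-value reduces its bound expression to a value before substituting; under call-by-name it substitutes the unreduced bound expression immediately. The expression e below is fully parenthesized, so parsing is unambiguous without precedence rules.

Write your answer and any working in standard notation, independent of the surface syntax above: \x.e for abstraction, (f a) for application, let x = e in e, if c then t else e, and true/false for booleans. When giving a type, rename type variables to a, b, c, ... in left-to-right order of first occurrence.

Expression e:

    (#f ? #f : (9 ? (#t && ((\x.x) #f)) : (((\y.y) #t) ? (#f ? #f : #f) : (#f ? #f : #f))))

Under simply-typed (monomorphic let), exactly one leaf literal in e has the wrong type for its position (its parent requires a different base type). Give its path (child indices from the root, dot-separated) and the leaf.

Answer: 2.0 : 9

Derivation:
  unify Bool ~ Bool
  unify Int ~ Bool
  FAIL: mismatch Int ~ Bool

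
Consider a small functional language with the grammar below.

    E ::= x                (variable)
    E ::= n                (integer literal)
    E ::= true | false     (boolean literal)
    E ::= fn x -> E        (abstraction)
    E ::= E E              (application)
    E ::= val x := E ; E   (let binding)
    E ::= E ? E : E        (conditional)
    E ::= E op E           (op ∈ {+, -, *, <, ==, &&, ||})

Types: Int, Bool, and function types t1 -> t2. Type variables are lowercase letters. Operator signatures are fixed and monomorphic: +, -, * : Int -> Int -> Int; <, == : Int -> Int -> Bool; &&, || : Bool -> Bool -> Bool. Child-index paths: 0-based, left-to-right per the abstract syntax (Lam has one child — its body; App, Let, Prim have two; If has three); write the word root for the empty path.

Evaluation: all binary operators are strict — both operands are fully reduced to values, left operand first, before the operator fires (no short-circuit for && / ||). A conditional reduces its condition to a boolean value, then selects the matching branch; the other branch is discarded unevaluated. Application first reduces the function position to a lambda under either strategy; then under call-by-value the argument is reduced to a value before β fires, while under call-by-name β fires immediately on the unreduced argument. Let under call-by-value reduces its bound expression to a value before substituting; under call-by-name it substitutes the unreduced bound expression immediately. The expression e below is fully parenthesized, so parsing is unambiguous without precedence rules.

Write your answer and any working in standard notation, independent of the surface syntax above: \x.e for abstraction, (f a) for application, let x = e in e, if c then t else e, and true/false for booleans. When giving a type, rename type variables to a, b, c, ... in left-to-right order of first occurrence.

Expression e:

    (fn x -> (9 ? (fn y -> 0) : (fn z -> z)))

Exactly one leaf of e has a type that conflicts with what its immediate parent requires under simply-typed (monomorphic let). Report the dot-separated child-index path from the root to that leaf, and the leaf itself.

Answer: 0.0 : 9

Derivation:
  unify Int ~ Bool
  FAIL: mismatch Int ~ Bool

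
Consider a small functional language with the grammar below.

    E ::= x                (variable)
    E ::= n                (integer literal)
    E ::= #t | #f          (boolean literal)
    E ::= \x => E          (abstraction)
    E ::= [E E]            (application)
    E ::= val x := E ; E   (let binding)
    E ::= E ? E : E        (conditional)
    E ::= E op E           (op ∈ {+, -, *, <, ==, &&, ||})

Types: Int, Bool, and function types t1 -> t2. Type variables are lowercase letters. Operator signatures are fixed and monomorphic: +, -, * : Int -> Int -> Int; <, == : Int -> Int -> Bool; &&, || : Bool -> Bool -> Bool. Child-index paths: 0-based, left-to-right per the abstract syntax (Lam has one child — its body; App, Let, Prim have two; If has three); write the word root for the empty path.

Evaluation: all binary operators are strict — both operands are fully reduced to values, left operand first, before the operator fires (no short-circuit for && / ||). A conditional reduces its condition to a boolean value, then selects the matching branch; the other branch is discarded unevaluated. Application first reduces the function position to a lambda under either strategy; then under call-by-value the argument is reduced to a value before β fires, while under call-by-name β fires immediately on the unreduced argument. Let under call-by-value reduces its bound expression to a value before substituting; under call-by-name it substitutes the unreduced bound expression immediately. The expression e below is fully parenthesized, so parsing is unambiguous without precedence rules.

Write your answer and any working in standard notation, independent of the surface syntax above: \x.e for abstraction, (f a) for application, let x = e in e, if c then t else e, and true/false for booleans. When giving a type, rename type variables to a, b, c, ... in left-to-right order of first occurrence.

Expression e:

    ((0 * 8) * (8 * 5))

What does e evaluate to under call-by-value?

Working:
step 0: ((0 * 8) * (8 * 5))
step 1: [delta@0] (0 * (8 * 5))
step 2: [delta@1] (0 * 40)
step 3: [delta@root] 0

Answer: 0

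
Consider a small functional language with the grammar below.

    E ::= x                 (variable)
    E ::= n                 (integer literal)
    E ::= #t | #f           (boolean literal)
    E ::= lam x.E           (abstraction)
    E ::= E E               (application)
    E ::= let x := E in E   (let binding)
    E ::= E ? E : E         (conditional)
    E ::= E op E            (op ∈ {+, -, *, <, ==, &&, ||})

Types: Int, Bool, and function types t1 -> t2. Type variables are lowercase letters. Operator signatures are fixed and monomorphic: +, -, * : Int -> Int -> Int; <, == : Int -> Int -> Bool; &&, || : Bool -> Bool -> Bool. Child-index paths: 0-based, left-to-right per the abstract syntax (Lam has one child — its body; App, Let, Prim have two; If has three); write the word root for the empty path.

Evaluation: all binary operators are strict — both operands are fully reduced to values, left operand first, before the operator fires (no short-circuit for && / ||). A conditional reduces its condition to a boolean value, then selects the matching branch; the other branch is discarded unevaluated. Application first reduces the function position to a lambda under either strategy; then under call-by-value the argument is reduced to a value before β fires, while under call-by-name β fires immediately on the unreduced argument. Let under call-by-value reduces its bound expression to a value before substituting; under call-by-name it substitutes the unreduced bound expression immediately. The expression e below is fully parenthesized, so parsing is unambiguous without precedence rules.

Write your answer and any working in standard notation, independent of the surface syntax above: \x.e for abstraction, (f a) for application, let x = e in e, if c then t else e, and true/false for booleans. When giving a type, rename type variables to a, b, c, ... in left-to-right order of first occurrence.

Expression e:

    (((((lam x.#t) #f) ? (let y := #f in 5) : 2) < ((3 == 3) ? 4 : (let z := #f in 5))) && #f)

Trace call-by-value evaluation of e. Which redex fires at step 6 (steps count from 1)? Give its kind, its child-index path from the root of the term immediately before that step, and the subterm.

Answer: delta at 0 : (5 < 4)

Trace:
step 0: (((if ((\x.true) false) then (let y = false in 5) else 2) < (if (3 == 3) then 4 else (let z = false in 5))) && false)
step 1: [beta@0.0.0] (((if true then (let y = false in 5) else 2) < (if (3 == 3) then 4 else (let z = false in 5))) && false)
step 2: [if@0.0] (((let y = false in 5) < (if (3 == 3) then 4 else (let z = false in 5))) && false)
step 3: [let@0.0] ((5 < (if (3 == 3) then 4 else (let z = false in 5))) && false)
step 4: [delta@0.1.0] ((5 < (if true then 4 else (let z = false in 5))) && false)
step 5: [if@0.1] ((5 < 4) && false)
step 6: [delta@0] (false && false)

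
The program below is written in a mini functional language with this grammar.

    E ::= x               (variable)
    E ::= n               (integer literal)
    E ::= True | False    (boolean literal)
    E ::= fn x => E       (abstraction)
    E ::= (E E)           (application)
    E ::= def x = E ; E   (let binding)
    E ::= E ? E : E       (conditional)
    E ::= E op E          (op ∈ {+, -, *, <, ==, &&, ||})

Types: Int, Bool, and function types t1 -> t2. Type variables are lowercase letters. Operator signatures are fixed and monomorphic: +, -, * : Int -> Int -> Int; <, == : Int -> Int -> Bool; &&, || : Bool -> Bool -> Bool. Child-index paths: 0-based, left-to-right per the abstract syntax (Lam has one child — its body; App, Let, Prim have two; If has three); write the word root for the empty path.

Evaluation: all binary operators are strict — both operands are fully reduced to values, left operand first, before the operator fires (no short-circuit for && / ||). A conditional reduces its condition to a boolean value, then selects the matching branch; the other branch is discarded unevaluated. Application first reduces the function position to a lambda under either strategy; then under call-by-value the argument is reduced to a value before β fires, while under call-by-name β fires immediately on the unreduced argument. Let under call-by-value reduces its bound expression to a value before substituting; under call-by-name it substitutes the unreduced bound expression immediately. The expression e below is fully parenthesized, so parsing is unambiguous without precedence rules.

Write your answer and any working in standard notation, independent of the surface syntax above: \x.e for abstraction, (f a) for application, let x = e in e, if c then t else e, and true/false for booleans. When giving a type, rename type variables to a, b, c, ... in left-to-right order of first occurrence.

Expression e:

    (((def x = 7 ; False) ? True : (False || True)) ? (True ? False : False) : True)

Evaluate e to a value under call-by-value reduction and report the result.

Working:
step 0: (if (if (let x = 7 in false) then true else (false || true)) then (if true then false else false) else true)
step 1: [let@0.0] (if (if false then true else (false || true)) then (if true then false else false) else true)
step 2: [if@0] (if (false || true) then (if true then false else false) else true)
step 3: [delta@0] (if true then (if true then false else false) else true)
step 4: [if@root] (if true then false else false)
step 5: [if@root] false

Answer: false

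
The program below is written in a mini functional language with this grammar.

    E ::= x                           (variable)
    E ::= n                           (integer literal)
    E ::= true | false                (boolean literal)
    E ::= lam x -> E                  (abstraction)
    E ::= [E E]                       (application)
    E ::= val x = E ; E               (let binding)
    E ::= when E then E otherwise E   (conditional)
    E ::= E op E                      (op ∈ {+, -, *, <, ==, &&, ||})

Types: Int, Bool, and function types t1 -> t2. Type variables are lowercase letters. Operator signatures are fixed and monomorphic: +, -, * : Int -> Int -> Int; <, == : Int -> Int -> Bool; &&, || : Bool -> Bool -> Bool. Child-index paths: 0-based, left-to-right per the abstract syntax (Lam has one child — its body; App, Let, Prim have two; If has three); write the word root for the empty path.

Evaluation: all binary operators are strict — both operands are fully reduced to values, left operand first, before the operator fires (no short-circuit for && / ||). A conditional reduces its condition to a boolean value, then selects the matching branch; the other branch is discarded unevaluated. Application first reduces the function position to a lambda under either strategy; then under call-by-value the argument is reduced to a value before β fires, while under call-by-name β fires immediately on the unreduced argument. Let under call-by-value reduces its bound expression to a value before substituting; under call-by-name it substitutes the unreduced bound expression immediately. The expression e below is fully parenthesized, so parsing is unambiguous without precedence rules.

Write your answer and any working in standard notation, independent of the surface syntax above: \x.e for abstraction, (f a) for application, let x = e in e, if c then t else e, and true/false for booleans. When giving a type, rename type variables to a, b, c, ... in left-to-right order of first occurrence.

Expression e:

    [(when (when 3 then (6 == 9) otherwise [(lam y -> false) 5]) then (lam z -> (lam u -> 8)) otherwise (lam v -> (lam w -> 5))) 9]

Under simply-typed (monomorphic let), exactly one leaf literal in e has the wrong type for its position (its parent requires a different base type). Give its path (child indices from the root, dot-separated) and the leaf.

Answer: 0.0.0 : 3

Working:
  unify Int ~ Bool
  FAIL: mismatch Int ~ Bool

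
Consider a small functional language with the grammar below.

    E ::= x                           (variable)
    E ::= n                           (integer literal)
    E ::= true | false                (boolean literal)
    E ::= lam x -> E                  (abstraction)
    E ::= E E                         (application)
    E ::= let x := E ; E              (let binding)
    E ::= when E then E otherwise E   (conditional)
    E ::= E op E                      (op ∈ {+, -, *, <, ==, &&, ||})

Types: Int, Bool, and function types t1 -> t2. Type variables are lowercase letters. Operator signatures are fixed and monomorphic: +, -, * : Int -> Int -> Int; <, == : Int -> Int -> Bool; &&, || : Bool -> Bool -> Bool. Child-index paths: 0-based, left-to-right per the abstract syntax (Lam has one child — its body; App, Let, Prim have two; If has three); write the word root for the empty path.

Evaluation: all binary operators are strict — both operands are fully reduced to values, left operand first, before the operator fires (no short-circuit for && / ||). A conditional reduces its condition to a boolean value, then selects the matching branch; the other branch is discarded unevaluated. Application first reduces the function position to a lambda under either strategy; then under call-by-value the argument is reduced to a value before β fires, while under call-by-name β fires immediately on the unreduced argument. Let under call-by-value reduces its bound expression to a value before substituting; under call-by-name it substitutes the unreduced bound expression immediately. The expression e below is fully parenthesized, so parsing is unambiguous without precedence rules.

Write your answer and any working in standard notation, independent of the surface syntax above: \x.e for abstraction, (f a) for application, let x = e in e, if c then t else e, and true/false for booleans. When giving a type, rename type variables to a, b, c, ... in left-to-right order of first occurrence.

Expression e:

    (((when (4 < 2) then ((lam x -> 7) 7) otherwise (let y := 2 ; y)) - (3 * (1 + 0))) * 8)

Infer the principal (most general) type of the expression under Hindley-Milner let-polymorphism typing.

Answer: Int

Working:
  unify Int ~ Int
  unify Int ~ Int
  unify Bool ~ Bool
\x._ : a -> Int
  unify a -> Int ~ Int -> b
  unify a ~ Int
  unify Int ~ b
_ _ : Int
let y : Int
y : Int
  unify Int ~ Int
  unify Int ~ Int
  unify Int ~ Int
  unify Int ~ Int
  unify Int ~ Int
  unify Int ~ Int
  unify Int ~ Int
  unify Int ~ Int
  unify Int ~ Int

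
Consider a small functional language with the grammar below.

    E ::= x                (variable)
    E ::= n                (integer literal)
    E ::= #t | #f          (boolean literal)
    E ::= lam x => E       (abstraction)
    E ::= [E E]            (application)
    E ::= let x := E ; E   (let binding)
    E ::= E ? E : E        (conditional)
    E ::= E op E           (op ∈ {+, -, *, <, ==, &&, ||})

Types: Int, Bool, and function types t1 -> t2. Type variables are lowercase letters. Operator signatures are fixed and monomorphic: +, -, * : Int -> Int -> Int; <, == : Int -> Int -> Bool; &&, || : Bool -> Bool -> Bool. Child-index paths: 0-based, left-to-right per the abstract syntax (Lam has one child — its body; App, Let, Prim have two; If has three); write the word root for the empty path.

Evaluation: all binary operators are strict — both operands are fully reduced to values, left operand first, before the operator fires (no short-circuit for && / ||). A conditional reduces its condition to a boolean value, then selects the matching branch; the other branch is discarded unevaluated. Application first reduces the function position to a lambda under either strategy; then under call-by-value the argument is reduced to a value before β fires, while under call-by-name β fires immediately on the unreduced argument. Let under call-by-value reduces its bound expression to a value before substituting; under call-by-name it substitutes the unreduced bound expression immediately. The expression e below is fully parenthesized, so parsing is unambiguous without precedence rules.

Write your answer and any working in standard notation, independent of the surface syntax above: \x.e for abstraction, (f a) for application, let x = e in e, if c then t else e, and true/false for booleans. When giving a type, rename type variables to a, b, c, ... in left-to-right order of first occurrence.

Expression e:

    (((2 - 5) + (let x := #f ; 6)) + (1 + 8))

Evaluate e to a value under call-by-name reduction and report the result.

Trace:
step 0: (((2 - 5) + (let x = false in 6)) + (1 + 8))
step 1: [delta@0.0] ((-3 + (let x = false in 6)) + (1 + 8))
step 2: [let@0.1] ((-3 + 6) + (1 + 8))
step 3: [delta@0] (3 + (1 + 8))
step 4: [delta@1] (3 + 9)
step 5: [delta@root] 12

Answer: 12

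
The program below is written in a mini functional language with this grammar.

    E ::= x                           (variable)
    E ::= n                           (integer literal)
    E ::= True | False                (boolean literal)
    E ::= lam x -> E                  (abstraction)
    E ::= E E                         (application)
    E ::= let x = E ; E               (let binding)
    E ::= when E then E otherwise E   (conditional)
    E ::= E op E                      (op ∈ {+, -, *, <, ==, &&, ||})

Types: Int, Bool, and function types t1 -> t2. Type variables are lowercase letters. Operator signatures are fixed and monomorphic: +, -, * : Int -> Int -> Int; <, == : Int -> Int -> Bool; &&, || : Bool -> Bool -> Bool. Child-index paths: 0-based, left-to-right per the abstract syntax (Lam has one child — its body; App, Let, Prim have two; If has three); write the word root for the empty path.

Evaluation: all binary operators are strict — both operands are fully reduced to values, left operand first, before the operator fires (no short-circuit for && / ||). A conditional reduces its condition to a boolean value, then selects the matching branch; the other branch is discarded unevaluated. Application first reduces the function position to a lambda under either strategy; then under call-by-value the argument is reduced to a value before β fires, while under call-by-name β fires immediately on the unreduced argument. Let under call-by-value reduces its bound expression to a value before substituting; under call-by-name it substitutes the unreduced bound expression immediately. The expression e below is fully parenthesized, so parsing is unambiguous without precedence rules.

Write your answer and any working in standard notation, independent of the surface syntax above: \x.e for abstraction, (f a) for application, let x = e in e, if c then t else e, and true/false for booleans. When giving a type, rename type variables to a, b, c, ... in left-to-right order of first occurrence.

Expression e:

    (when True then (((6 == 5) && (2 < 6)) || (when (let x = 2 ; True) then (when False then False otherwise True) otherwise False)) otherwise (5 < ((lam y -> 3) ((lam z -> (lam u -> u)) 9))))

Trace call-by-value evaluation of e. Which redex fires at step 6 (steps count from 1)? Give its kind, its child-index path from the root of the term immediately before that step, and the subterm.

Answer: if at 1 : (if true then (if false then false else true) else false)

Working:
step 0: (if true then (((6 == 5) && (2 < 6)) || (if (let x = 2 in true) then (if false then false else true) else false)) else (5 < ((\y.3) ((\z.(\u.u)) 9))))
step 1: [if@root] (((6 == 5) && (2 < 6)) || (if (let x = 2 in true) then (if false then false else true) else false))
step 2: [delta@0.0] ((false && (2 < 6)) || (if (let x = 2 in true) then (if false then false else true) else false))
step 3: [delta@0.1] ((false && true) || (if (let x = 2 in true) then (if false then false else true) else false))
step 4: [delta@0] (false || (if (let x = 2 in true) then (if false then false else true) else false))
step 5: [let@1.0] (false || (if true then (if false then false else true) else false))
step 6: [if@1] (false || (if false then false else true))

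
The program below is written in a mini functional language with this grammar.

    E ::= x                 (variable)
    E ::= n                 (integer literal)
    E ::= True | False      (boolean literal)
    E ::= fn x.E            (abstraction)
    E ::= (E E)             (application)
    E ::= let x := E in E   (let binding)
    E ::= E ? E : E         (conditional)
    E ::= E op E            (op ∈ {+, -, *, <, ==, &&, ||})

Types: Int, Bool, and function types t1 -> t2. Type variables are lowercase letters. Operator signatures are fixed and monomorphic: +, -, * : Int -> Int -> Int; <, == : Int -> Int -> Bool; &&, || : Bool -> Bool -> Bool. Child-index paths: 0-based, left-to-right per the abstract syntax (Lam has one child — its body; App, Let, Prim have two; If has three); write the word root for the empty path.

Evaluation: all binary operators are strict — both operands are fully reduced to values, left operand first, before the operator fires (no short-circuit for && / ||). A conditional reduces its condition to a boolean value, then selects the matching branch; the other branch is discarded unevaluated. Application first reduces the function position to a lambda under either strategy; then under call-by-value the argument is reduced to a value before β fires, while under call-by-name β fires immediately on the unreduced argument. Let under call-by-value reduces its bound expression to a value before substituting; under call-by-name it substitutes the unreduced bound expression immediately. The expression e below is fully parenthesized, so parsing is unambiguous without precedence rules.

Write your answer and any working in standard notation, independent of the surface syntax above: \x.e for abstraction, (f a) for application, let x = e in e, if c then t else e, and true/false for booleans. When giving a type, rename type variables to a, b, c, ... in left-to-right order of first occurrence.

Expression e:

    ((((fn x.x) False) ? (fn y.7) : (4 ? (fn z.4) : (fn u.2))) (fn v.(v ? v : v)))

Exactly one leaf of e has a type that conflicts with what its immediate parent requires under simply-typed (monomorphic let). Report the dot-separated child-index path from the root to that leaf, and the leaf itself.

Answer: 0.2.0 : 4

Working:
x : a
\x._ : a -> a
  unify a -> a ~ Bool -> b
  unify a ~ Bool
  unify Bool ~ b
_ _ : Bool
  unify Bool ~ Bool
\y._ : c -> Int
  unify Int ~ Bool
  FAIL: mismatch Int ~ Bool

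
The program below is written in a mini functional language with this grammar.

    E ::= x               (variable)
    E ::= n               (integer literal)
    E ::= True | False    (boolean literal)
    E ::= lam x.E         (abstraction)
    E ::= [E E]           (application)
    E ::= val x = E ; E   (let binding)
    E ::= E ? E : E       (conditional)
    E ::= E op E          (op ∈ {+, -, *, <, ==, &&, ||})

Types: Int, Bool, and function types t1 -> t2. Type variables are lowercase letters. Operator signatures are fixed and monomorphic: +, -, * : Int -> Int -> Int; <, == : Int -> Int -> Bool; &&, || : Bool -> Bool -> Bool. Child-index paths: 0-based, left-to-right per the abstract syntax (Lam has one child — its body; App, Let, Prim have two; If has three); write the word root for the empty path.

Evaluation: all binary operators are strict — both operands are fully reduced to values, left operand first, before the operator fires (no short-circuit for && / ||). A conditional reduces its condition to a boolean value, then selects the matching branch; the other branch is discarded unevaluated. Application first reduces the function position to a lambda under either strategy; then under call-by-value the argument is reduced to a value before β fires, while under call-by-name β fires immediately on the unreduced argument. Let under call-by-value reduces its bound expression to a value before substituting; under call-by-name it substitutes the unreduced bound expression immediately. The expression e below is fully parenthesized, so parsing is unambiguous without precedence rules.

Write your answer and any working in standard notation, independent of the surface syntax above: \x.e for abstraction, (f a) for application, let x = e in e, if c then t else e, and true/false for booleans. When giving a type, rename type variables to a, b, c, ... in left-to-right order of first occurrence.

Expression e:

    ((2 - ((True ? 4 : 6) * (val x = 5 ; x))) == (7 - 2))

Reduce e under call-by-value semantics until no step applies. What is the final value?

Derivation:
step 0: ((2 - ((if true then 4 else 6) * (let x = 5 in x))) == (7 - 2))
step 1: [if@0.1.0] ((2 - (4 * (let x = 5 in x))) == (7 - 2))
step 2: [let@0.1.1] ((2 - (4 * 5)) == (7 - 2))
step 3: [delta@0.1] ((2 - 20) == (7 - 2))
step 4: [delta@0] (-18 == (7 - 2))
step 5: [delta@1] (-18 == 5)
step 6: [delta@root] false

Answer: false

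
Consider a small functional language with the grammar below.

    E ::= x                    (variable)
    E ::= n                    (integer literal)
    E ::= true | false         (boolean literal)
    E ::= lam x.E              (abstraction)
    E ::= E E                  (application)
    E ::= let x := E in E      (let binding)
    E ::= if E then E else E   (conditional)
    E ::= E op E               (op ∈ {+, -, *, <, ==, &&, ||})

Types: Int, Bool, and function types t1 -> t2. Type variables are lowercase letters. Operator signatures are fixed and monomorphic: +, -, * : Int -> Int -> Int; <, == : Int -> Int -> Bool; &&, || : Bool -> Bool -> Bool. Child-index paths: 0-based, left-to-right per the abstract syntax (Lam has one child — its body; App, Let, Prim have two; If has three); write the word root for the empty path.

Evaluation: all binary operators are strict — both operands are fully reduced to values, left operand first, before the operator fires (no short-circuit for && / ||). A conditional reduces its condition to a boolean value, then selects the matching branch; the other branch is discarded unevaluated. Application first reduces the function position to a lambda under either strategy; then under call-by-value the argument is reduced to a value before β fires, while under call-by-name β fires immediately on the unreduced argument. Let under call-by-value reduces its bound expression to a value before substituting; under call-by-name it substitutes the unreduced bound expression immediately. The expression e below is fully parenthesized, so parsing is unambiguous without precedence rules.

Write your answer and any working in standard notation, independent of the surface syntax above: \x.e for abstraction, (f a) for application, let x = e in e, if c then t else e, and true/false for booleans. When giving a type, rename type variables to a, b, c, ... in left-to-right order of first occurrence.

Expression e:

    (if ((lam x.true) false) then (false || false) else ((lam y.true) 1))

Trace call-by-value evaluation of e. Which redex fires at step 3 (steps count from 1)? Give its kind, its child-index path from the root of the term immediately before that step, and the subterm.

Answer: delta at root : (false || false)

Trace:
step 0: (if ((\x.true) false) then (false || false) else ((\y.true) 1))
step 1: [beta@0] (if true then (false || false) else ((\y.true) 1))
step 2: [if@root] (false || false)
step 3: [delta@root] false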